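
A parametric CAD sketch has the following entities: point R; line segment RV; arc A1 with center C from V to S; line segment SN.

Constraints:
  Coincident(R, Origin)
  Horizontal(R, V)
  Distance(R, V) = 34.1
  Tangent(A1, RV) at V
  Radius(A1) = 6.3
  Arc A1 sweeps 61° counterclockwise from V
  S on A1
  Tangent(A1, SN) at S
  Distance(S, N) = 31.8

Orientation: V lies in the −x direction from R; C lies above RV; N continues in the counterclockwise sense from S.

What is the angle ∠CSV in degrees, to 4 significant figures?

59.50°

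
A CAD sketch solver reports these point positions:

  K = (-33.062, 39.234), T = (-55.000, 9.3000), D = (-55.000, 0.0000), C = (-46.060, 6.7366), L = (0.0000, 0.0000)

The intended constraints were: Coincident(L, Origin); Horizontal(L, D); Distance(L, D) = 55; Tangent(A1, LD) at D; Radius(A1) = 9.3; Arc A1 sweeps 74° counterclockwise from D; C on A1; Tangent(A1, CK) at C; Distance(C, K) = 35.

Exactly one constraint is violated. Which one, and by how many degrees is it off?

Tangent(A1, CK) at C — off by 5.80°.

L = (0.00, 0.00) ✓; L.y = 0.00, D.y = 0.00 ✓; |LD| = 55.00 ✓; ∠(TD, DL) = 90.00° ✓; |TD| = 9.300 ✓; bearing(T→C) − bearing(T→D) = 74.00° ✓; |TC| = 9.300 ✓; ∠(TC, CK) = 95.80° ✗; |CK| = 35.00 ✓.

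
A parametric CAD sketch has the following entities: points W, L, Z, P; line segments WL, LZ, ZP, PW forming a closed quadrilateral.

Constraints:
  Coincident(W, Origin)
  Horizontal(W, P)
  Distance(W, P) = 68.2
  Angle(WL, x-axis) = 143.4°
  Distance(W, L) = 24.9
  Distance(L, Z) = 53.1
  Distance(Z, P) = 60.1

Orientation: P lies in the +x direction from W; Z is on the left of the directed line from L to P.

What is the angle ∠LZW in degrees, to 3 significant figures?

27.8°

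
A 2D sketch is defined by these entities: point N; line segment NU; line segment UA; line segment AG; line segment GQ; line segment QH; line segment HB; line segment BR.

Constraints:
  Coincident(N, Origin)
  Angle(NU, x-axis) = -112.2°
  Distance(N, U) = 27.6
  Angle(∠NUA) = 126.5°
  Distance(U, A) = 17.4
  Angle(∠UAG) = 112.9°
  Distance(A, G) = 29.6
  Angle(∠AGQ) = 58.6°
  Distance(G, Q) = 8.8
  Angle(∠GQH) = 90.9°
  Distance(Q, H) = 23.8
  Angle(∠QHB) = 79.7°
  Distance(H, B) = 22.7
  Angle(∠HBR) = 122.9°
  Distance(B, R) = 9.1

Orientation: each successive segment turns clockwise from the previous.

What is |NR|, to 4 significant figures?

63.86

N is at the origin; NU runs at -112.2° with length 27.6, so U = (-10.43, -25.55). ∠NUA = 126.5° gives UA at -165.7° from the x-axis; with |UA| = 17.4, A = (-27.29, -29.85). ∠UAG = 112.9° gives AG at 127.2° from the x-axis; with |AG| = 29.6, G = (-45.19, -6.275). ∠AGQ = 58.6° gives GQ at 5.800° from the x-axis; with |GQ| = 8.8, Q = (-36.43, -5.385). ∠GQH = 90.9° gives QH at -83.30° from the x-axis; with |QH| = 23.8, H = (-33.65, -29.02). ∠QHB = 79.7° gives HB at 176.4° from the x-axis; with |HB| = 22.7, B = (-56.31, -27.60). ∠HBR = 122.9° gives BR at 119.3° from the x-axis; with |BR| = 9.1, R = (-60.76, -19.66). Then |NR| = |R − N| = 63.86.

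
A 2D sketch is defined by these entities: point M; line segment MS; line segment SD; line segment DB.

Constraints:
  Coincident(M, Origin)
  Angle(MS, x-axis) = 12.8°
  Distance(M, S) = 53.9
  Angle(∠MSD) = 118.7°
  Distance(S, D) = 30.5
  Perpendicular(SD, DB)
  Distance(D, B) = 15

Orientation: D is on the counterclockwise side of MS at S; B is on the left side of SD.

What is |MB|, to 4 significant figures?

64.97

M is at the origin; MS runs at 12.8° with length 53.9, so S = 53.9·(cos 12.8°, sin 12.8°) = (52.56, 11.94). ∠MSD = 118.7°, so SD runs at 12.8° + (180° − 118.7°) = 74.10° from the x-axis; with |SD| = 30.5, D = S + 30.5·(cos 74.10°, sin 74.10°) = (60.92, 41.27). SD ⟂ DB; with |DB| = 15.0 on the left of SD, B = D + 15.0·(-0.9617, 0.2740) = (46.49, 45.38). Then |MB| = |B − M| = 64.97.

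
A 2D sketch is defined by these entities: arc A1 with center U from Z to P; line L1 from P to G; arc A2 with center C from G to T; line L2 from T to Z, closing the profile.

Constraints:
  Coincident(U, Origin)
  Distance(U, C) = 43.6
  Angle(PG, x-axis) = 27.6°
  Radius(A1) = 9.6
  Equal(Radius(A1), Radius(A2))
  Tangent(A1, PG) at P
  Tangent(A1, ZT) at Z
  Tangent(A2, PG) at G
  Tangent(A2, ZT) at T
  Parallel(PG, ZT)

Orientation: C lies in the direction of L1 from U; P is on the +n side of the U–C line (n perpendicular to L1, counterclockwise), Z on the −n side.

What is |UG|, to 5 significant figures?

44.644

The slot axis is L1's direction at 27.6°, so u = (cos 27.6°, sin 27.6°) = (0.88620, 0.46330) and n = (−sin 27.6°, cos 27.6°) = (-0.46330, 0.88620). U is at the origin and C lies 43.6 along u from U, so C = 43.6·u = (38.638, 20.200). Tangency of A1 to both parallel lines with radius 9.6 puts P and Z at U ± 9.6·n: P = (-4.4476, 8.5076), Z = (4.4476, -8.5076). Equal radii place G and T the same way about C: G = C + 9.6·n = (34.191, 28.707), T = C − 9.6·n = (43.086, 11.692). Then |UG| = |G − U| = 44.644.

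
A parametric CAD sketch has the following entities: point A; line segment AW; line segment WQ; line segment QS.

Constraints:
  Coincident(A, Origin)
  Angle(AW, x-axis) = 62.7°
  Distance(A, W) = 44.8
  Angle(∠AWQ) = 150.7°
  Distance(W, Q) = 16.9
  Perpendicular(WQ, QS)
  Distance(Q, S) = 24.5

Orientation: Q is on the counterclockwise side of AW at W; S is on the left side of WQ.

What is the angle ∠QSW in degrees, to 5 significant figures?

34.598°

∠AWQ = 150.7°, so WQ runs at 62.7° + (180° − 150.7°) = 92.000° from the x-axis; with |WQ| = 16.9, Q = W + 16.9·(cos 92.000°, sin 92.000°) = (19.958, 56.700). WQ is perpendicular to QS; with |QS| = 24.5 on the left of WQ, S = Q + 24.5·(-0.99939, -0.034899) = (-4.5274, 55.845). Then cos ∠QSW = SQ·SW / (|SQ||SW|), giving 34.598°.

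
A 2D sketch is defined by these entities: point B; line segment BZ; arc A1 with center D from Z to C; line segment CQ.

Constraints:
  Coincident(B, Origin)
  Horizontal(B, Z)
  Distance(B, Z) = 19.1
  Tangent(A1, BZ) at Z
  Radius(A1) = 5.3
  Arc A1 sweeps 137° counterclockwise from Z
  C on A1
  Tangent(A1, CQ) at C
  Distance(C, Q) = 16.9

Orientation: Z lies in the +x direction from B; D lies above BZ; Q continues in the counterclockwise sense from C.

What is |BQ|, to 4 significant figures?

23.15

B is at the origin; BZ is horizontal with |BZ| = 19.1 and Z on the +x side, so Z = (19.10, 0.000). The tangent condition forces DZ to be normal to BZ, so D = Z + (0, 5.3) = (19.10, 5.300). On A1, Z sits at bearing -90° from D; a 137° counterclockwise sweep puts C at bearing 47°, so C = D + 5.3·(cos 47°, sin 47°) = (22.71, 9.176). Since A1 is tangent to CQ there, DC ⟂ CQ, so CQ runs along (−sin 47°, cos 47°); with |CQ| = 16.9, Q = (10.35, 20.70). Then |BQ| = |Q − B| = 23.15.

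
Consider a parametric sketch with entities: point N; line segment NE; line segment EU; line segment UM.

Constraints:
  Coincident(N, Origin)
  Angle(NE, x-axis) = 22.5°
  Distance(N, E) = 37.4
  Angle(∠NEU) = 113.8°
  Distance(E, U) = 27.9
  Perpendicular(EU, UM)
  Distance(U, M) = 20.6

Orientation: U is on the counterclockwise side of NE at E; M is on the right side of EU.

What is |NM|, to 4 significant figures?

69.67

N is at the origin; NE runs at 22.5° with length 37.4, so E = 37.4·(cos 22.5°, sin 22.5°) = (34.55, 14.31). ∠NEU = 113.8°, so EU runs at 22.5° + (180° − 113.8°) = 88.70° from the x-axis; with |EU| = 27.9, U = E + 27.9·(cos 88.70°, sin 88.70°) = (35.19, 42.21). EU is perpendicular to UM; with |UM| = 20.6 on the right of EU, M = U + 20.6·(0.9997, -0.02269) = (55.78, 41.74). Then |NM| = |M − N| = 69.67.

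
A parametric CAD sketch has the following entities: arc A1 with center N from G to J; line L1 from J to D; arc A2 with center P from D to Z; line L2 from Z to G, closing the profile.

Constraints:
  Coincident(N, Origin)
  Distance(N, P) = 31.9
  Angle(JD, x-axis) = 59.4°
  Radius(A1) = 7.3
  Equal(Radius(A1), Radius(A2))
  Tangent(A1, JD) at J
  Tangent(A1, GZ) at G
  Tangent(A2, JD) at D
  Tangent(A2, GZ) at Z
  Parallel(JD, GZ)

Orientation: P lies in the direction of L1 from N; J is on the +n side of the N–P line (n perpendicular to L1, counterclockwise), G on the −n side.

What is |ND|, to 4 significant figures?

32.72

The slot axis is L1's direction at 59.4°, so u = (cos 59.4°, sin 59.4°) = (0.5090, 0.8607) and n = (−sin 59.4°, cos 59.4°) = (-0.8607, 0.5090). N is at the origin and P lies 31.9 along u from N, so P = 31.9·u = (16.24, 27.46). Tangency of A1 to both parallel lines with radius 7.3 puts J and G at N ± 7.3·n: J = (-6.283, 3.716), G = (6.283, -3.716). Equal radii place D and Z the same way about P: D = P + 7.3·n = (9.955, 31.17), Z = P − 7.3·n = (22.52, 23.74). Then |ND| = |D − N| = 32.72.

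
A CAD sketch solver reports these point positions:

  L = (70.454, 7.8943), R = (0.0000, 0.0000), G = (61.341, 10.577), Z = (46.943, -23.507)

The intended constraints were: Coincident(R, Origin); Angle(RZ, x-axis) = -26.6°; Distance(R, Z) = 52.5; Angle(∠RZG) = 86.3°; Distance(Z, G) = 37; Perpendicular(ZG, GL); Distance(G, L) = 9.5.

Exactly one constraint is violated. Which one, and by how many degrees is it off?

Perpendicular(ZG, GL) — off by 6.50°.

R = (0.00, 0.00) ✓; RZ at -26.60° ✓; |RZ| = 52.50 ✓; ∠RZG = 86.30° ✓; |ZG| = 37.00 ✓; ∠(ZG, GL) = 83.50° ✗; |GL| = 9.500 ✓.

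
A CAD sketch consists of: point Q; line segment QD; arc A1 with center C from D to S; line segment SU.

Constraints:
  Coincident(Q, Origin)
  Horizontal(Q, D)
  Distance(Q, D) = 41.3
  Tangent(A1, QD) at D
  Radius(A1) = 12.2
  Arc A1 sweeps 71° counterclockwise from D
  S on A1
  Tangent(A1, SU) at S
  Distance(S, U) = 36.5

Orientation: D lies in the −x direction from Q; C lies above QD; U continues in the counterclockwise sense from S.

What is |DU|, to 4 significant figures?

48.73

Q is at the origin; Q and D share the same y with |QD| = 41.3 and D on the −x side, so D = (-41.30, 0.000). Tangency of A1 to QD means the radius CD is perpendicular to QD, so C = D + (0, 12.2) = (-41.30, 12.20). On A1, D sits at bearing -90° from C; a 71° counterclockwise sweep puts S at bearing -19°, so S = C + 12.2·(cos -19°, sin -19°) = (-29.76, 8.228). Tangency of A1 to SU means the radius CS is perpendicular to SU, so SU runs along (−sin -19°, cos -19°); with |SU| = 36.5, U = (-17.88, 42.74). Then |DU| = |U − D| = 48.73.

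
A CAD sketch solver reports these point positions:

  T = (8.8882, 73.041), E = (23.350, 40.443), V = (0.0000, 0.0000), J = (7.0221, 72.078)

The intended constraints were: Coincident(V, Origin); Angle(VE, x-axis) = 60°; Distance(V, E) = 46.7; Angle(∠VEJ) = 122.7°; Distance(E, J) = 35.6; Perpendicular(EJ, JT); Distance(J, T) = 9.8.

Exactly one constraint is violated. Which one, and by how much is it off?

Distance(J, T) = 9.8 — off by 7.70.

V = (0.00, 0.00) ✓; VE at 60.00° ✓; |VE| = 46.70 ✓; ∠VEJ = 122.7° ✓; |EJ| = 35.60 ✓; ∠(EJ, JT) = 90.00° ✓; |JT| = 2.100 ✗.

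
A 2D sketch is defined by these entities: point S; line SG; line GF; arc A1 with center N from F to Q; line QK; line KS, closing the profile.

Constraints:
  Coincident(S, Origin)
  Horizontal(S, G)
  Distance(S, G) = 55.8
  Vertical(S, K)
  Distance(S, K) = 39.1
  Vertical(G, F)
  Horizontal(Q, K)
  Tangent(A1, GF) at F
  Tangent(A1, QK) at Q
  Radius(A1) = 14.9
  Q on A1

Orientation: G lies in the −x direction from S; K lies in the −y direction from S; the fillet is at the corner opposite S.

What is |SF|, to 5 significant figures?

60.822

S is at the origin; S and G share the same y with |SG| = 55.8 and G on the −x side, so G = (-55.800, 0.0000). SK is vertical with |SK| = 39.1 and K on the −y side, so K = (0.0000, -39.100). The virtual corner opposite S is at (-55.800, -39.100). Since A1 is tangent to GF there, NF ⟂ GF and tangency of A1 to QK means the radius NQ is perpendicular to QK, with radius 14.9, so the center N sits 14.9 in from both sides at N = (-40.900, -24.200). That places the tangent points at F = (-55.800, -24.200) on GF and Q = (-40.900, -39.100) on QK. Then |SF| = |F − S| = 60.822.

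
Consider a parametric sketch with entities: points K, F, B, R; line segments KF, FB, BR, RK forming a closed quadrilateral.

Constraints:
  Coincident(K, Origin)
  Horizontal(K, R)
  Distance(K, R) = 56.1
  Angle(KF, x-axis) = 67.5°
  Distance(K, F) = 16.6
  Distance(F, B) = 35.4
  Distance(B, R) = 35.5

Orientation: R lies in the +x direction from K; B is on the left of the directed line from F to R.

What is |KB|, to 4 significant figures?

49.04

Checks: |FB| = 35.40 ✓; |BR| = 35.50 ✓.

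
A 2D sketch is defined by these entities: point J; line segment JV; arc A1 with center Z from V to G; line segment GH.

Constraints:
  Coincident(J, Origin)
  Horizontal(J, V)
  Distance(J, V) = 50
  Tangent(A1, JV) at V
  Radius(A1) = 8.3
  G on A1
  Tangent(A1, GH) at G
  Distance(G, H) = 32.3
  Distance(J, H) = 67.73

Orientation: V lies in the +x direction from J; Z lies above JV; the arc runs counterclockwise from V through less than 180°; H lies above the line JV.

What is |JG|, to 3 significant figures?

59.0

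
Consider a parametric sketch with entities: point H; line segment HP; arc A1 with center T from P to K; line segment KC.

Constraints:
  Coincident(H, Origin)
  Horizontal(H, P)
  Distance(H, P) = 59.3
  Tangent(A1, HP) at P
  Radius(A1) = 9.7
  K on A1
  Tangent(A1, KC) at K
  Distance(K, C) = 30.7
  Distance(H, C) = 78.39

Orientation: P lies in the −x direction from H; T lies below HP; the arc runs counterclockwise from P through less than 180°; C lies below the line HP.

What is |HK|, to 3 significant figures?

69.8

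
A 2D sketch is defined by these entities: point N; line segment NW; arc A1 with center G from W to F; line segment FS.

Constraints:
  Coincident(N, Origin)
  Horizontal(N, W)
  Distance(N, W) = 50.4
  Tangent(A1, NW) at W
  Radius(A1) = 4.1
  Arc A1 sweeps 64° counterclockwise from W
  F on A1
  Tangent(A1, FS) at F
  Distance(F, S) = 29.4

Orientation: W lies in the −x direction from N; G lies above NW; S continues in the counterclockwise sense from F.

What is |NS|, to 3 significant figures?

44.4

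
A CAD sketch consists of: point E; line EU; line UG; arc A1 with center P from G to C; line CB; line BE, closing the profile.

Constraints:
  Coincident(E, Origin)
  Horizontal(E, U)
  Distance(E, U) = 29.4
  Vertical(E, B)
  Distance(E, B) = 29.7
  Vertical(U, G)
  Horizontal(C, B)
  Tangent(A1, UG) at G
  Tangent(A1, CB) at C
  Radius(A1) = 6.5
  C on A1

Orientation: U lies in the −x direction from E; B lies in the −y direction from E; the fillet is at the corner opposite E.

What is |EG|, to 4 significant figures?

37.45

The virtual corner opposite E is at (-29.40, -29.70). A1 meets UG tangentially, so PG is at right angles to UG and A1 meets CB tangentially, so PC is at right angles to CB, with radius 6.5, so the center P sits 6.5 in from both sides at P = (-22.90, -23.20). That places the tangent points at G = (-29.40, -23.20) on UG and C = (-22.90, -29.70) on CB. Then |EG| = |G − E| = 37.45.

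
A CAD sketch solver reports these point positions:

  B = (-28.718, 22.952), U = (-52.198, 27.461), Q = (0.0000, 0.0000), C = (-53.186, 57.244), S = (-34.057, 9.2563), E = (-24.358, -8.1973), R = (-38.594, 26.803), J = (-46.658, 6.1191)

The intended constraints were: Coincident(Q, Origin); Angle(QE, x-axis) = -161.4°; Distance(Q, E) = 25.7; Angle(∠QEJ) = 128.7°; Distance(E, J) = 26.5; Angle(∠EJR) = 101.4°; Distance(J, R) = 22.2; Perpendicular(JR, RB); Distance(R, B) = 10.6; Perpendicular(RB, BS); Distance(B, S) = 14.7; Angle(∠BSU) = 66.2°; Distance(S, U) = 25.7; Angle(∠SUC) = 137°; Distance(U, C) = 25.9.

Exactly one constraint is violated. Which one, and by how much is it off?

Distance(U, C) = 25.9 — off by 3.90.

Q = (0.00, 0.00) ✓; QE at -161.4° ✓; |QE| = 25.70 ✓; ∠QEJ = 128.7° ✓; |EJ| = 26.50 ✓; ∠EJR = 101.4° ✓; |JR| = 22.20 ✓; ∠(JR, RB) = 90.00° ✓; |RB| = 10.60 ✓; ∠(RB, BS) = 89.99° ✓; |BS| = 14.70 ✓; ∠BSU = 66.20° ✓; |SU| = 25.70 ✓; ∠SUC = 137.0° ✓; |UC| = 29.80 ✗.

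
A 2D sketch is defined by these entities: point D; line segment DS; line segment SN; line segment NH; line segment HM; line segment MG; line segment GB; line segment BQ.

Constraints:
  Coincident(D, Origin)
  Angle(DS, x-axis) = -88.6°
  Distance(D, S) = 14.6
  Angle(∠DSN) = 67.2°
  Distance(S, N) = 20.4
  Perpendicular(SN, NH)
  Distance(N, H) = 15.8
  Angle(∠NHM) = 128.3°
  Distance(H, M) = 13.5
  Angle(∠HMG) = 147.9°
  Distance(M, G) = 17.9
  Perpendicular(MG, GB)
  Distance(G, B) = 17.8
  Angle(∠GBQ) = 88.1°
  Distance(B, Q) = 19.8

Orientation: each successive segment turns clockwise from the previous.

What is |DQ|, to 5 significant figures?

7.7582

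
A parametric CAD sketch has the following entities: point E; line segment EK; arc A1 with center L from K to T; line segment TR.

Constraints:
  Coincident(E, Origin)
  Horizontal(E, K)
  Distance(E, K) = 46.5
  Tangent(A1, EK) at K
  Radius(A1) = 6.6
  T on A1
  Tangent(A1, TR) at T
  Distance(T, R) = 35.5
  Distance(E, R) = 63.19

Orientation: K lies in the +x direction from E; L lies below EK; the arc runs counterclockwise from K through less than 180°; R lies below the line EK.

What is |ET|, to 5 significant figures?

40.770

Checks: ∠(LK, KE) = 90.00° ✓; |LK| = 6.600 ✓; |LT| = 6.600 ✓; ∠(LT, TR) = 90.00° ✓; |TR| = 35.50 ✓; |ER| = 63.19 ✓.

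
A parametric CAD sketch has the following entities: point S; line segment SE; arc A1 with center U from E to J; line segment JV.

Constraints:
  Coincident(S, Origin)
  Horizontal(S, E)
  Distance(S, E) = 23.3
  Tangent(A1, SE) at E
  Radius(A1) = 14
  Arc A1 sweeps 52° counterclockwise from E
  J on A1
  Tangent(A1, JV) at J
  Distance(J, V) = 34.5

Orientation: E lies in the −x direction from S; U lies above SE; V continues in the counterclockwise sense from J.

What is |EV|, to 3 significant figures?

45.8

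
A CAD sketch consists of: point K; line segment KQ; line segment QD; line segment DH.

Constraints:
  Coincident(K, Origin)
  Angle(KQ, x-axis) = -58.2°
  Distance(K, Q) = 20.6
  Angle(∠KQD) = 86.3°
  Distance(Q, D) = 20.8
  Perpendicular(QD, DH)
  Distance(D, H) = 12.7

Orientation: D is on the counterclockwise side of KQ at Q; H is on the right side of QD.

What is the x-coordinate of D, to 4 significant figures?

27.79

K is at the origin; KQ runs at -58.2° with length 20.6, so Q = 20.6·(cos -58.2°, sin -58.2°) = (10.86, -17.51). ∠KQD = 86.3°, so QD runs at -58.2° + (180° − 86.3°) = 35.50° from the x-axis; with |QD| = 20.8, D = Q + 20.8·(cos 35.50°, sin 35.50°) = (27.79, -5.429). So D.x = 27.79.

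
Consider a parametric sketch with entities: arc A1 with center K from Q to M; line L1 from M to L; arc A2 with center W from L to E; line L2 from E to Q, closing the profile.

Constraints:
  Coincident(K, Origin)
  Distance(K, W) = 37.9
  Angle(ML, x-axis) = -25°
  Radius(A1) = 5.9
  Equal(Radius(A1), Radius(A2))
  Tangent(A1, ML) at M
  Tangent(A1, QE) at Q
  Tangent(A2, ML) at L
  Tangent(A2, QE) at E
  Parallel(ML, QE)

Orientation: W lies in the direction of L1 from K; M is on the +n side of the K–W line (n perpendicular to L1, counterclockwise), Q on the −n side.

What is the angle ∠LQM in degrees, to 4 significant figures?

72.71°

Tangency of A1 to both parallel lines with radius 5.9 puts M and Q at K ± 5.9·n: M = (2.493, 5.347), Q = (-2.493, -5.347). Equal radii place L and E the same way about W: L = W + 5.9·n = (36.84, -10.67), E = W − 5.9·n = (31.86, -21.36). Then cos ∠LQM = QL·QM / (|QL||QM|), giving 72.71°.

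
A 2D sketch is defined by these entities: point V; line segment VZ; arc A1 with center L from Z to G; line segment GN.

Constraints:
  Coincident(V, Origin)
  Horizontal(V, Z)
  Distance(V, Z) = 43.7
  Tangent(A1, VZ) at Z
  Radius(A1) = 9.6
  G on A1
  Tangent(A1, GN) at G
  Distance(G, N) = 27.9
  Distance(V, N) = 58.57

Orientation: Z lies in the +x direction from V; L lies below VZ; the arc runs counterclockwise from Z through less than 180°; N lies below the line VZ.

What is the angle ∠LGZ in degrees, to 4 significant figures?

35.60°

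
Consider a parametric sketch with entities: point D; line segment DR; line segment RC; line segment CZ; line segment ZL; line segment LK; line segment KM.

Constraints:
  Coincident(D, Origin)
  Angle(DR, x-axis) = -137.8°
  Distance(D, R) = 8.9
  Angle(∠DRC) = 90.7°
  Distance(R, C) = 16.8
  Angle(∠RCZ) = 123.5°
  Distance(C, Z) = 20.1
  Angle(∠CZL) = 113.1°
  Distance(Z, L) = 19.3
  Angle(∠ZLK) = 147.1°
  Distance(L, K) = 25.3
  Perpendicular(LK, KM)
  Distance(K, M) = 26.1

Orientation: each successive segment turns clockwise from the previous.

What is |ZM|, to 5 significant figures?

44.345

D is at the origin; DR runs at -137.8° with length 8.9, so R = (-6.5932, -5.9783). ∠DRC = 90.7° gives RC at 132.90° from the x-axis; with |RC| = 16.8, C = (-18.029, 6.3284). ∠RCZ = 123.5° gives CZ at 76.400° from the x-axis; with |CZ| = 20.1, Z = (-13.303, 25.865). ∠CZL = 113.1° gives ZL at 9.5000° from the x-axis; with |ZL| = 19.3, L = (5.7324, 29.050). ∠ZLK = 147.1° gives LK at -23.400° from the x-axis; with |LK| = 25.3, K = (28.952, 19.002). LK is perpendicular to KM, so KM runs at -113.40°; with |KM| = 26.1, M = (18.586, -4.9510). Then |ZM| = |M − Z| = 44.345.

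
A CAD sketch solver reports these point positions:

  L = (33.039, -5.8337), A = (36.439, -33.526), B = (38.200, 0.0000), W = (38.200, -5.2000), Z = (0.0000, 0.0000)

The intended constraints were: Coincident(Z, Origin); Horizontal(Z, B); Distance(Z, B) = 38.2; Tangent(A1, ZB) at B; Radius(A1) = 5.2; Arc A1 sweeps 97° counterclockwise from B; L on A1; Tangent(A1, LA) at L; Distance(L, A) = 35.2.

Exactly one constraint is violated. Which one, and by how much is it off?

Distance(L, A) = 35.2 — off by 7.30.

Z = (0.00, 0.00) ✓; Z.y = 0.00, B.y = 0.00 ✓; |ZB| = 38.20 ✓; ∠(WB, BZ) = 90.00° ✓; |WB| = 5.200 ✓; bearing(W→L) − bearing(W→B) = 97.00° ✓; |WL| = 5.200 ✓; ∠(WL, LA) = 90.00° ✓; |LA| = 27.90 ✗.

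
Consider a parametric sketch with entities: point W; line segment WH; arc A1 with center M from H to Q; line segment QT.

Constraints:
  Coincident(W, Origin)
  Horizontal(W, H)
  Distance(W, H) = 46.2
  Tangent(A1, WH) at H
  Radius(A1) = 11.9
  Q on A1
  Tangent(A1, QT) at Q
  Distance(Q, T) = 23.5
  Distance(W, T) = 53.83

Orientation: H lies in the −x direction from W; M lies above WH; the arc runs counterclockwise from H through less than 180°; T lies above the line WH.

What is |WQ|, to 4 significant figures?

37.29

W is at the origin; WH is horizontal with |WH| = 46.2 and H on the −x side, so H = (-46.20, 0.000). The tangent condition forces MH to be normal to WH, so M = H + (0, 11.9) = (-46.20, 11.90). Since MQ ⟂ QT (tangency), |MT| = √(11.9² + 23.5²) = 26.34 regardless of where Q sits on A1. So T lies on both circle(W, 53.83) and circle(M, 26.34); the above-WH intersection is T = (-38.90, 37.21). Q is the foot of the tangent from T: Q = (-34.51, 14.12).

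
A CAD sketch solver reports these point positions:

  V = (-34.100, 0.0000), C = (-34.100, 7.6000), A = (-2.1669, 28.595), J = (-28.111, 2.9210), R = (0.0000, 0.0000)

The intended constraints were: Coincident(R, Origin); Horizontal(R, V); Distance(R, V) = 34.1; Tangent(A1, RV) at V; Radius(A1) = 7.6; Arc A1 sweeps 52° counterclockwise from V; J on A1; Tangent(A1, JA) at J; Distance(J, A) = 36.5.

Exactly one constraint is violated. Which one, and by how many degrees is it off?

Tangent(A1, JA) at J — off by 7.30°.

R = (0.00, 0.00) ✓; R.y = 0.00, V.y = 0.00 ✓; |RV| = 34.10 ✓; ∠(CV, VR) = 90.00° ✓; |CV| = 7.600 ✓; bearing(C→J) − bearing(C→V) = 52.00° ✓; |CJ| = 7.600 ✓; ∠(CJ, JA) = 97.30° ✗; |JA| = 36.50 ✓.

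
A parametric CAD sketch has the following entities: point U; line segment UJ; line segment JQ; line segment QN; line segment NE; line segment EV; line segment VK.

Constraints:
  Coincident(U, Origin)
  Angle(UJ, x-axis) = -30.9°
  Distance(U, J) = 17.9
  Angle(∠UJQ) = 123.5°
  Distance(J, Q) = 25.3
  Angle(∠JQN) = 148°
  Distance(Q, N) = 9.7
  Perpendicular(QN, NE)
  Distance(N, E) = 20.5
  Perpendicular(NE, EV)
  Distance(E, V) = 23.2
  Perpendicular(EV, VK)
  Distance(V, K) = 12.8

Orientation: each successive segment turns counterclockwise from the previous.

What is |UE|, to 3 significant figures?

33.4

∠JQN = 148.0° gives QN at 57.6° from the x-axis; with |QN| = 9.7, N = (43.4, 9.93). The perpendicularity gives NE at right angles to QN, so NE runs at 148°; with |NE| = 20.5, E = (26.1, 20.9). Then |UE| = |E − U| = 33.4.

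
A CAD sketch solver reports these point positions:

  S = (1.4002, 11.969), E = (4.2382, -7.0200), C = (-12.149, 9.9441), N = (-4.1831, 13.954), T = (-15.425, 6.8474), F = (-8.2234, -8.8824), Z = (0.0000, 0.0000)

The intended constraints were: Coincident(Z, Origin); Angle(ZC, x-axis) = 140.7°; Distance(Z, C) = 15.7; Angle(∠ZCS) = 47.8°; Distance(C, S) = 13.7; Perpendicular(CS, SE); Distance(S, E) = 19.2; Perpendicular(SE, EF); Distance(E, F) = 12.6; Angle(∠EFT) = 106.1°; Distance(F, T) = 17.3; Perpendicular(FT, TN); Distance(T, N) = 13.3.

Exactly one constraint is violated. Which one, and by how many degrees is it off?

Perpendicular(FT, TN) — off by 7.70°.

Z = (0.00, 0.00) ✓; ZC at 140.7° ✓; |ZC| = 15.70 ✓; ∠ZCS = 47.80° ✓; |CS| = 13.70 ✓; ∠(CS, SE) = 90.00° ✓; |SE| = 19.20 ✓; ∠(SE, EF) = 90.00° ✓; |EF| = 12.60 ✓; ∠EFT = 106.1° ✓; |FT| = 17.30 ✓; ∠(FT, TN) = 82.30° ✗; |TN| = 13.30 ✓.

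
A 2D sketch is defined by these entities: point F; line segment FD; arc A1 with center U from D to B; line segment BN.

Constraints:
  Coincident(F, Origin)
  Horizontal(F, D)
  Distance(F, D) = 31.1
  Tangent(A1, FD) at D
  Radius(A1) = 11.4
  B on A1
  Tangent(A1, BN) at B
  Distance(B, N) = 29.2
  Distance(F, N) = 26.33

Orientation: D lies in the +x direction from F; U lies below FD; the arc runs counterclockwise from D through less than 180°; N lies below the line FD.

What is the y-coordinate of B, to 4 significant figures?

-3.967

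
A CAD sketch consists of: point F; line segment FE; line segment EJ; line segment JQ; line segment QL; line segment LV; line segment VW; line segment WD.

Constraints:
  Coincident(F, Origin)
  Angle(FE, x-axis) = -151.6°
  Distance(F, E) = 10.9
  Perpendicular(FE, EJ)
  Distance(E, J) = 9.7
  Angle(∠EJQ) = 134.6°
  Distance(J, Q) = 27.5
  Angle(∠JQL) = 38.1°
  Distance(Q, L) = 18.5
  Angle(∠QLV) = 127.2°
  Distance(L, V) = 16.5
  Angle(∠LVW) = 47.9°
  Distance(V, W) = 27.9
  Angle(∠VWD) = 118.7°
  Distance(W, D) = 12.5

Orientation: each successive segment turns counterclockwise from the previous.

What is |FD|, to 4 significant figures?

34.70

F is at the origin; FE runs at -151.6° with length 10.9, so E = (-9.588, -5.184). FE ⟂ EJ, so EJ runs at -61.60°; with |EJ| = 9.7, J = (-4.975, -13.72). ∠EJQ = 134.6° gives JQ at -16.20° from the x-axis; with |JQ| = 27.5, Q = (21.43, -21.39). ∠JQL = 38.1° gives QL at 125.7° from the x-axis; with |QL| = 18.5, L = (10.64, -6.366). ∠QLV = 127.2° gives LV at 178.5° from the x-axis; with |LV| = 16.5, V = (-5.856, -5.934). ∠LVW = 47.9° gives VW at -49.40° from the x-axis; with |VW| = 27.9, W = (12.30, -27.12). ∠VWD = 118.7° gives WD at 11.90° from the x-axis; with |WD| = 12.5, D = (24.53, -24.54). Then |FD| = |D − F| = 34.70.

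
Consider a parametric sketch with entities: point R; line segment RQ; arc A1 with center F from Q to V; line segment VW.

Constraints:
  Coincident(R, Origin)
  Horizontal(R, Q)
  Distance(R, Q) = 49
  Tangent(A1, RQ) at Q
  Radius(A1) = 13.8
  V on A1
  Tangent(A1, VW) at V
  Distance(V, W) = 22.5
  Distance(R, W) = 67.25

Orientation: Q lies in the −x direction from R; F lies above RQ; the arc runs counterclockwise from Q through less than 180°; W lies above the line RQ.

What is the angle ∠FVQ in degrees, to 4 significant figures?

23.43°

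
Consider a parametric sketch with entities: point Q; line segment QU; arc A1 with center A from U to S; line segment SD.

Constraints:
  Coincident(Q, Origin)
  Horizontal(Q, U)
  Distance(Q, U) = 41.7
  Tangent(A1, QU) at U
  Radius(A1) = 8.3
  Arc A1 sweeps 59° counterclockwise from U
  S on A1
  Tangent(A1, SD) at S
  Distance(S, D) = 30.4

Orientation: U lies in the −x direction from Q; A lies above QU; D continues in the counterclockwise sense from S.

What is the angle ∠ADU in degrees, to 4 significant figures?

9.147°

Q is at the origin; QU is horizontal with |QU| = 41.7 and U on the −x side, so U = (-41.70, 0.000). A1 meets QU tangentially, so AU is at right angles to QU, so A = U + (0, 8.3) = (-41.70, 8.300). On A1, U sits at bearing -90° from A; a 59° counterclockwise sweep puts S at bearing -31°, so S = A + 8.3·(cos -31°, sin -31°) = (-34.59, 4.025). Since A1 is tangent to SD there, AS ⟂ SD, so SD runs along (−sin -31°, cos -31°); with |SD| = 30.4, D = (-18.93, 30.08). Then cos ∠ADU = DA·DU / (|DA||DU|), giving 9.147°.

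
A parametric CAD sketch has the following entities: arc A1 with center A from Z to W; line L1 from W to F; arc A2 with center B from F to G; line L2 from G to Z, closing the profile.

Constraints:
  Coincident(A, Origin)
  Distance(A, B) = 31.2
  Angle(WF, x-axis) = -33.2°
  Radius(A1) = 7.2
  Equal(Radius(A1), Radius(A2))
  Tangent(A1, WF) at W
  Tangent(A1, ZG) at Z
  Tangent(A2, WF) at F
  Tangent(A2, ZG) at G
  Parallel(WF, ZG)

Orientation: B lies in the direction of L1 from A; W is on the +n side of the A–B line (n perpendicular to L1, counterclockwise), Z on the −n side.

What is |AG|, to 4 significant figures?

32.02

The slot axis is L1's direction at -33.2°, so u = (cos -33.2°, sin -33.2°) = (0.8368, -0.5476) and n = (−sin -33.2°, cos -33.2°) = (0.5476, 0.8368). A is at the origin and B lies 31.2 along u from A, so B = 31.2·u = (26.11, -17.08). Tangency of A1 to both parallel lines with radius 7.2 puts W and Z at A ± 7.2·n: W = (3.942, 6.025), Z = (-3.942, -6.025). Equal radii place F and G the same way about B: F = B + 7.2·n = (30.05, -11.06), G = B − 7.2·n = (22.16, -23.11). Then |AG| = |G − A| = 32.02.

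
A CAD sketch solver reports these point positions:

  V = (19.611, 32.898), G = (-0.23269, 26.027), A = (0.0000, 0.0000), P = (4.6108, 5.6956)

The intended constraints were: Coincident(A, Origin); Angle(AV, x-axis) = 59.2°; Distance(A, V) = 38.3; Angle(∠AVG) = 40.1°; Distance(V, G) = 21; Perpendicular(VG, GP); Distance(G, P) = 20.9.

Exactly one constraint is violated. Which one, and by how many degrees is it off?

Perpendicular(VG, GP) — off by 5.70°.

A = (0.00, 0.00) ✓; AV at 59.20° ✓; |AV| = 38.30 ✓; ∠AVG = 40.10° ✓; |VG| = 21.00 ✓; ∠(VG, GP) = 84.30° ✗; |GP| = 20.90 ✓.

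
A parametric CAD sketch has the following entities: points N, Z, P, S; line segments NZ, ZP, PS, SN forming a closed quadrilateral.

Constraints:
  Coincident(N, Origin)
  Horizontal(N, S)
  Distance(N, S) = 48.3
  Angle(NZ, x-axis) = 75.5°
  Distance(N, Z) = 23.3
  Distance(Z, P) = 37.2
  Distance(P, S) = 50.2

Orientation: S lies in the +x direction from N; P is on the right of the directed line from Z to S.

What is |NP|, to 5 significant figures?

14.206

Checks: |ZP| = 37.20 ✓; |PS| = 50.20 ✓.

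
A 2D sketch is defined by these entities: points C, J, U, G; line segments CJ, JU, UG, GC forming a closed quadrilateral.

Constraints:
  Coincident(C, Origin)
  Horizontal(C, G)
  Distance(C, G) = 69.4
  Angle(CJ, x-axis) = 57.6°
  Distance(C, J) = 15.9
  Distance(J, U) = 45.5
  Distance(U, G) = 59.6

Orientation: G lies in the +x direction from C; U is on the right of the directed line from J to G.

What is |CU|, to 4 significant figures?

36.07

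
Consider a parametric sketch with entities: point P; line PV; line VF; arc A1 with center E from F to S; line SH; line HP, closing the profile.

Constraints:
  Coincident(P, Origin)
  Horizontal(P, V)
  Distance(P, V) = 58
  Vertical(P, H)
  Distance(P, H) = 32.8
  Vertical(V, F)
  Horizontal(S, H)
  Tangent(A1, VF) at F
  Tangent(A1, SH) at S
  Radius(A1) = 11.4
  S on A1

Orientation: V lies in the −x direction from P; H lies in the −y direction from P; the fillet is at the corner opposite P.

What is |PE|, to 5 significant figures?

51.279

P is at the origin; PV is horizontal with |PV| = 58.0 and V on the −x side, so V = (-58.000, 0.0000). P and H share the same x with |PH| = 32.8 and H on the −y side, so H = (0.0000, -32.800). The virtual corner opposite P is at (-58.000, -32.800). Tangency of A1 to VF means the radius EF is perpendicular to VF and since A1 is tangent to SH there, ES ⟂ SH, with radius 11.4, so the center E sits 11.4 in from both sides at E = (-46.600, -21.400). Then |PE| = |E − P| = 51.279.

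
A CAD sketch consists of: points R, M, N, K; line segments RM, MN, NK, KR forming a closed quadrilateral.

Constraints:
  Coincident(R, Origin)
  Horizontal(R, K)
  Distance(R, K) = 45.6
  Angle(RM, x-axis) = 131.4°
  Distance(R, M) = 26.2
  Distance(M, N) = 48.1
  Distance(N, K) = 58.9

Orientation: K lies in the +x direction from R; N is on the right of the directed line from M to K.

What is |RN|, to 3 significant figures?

28.0

R is at the origin; R and K share the same y with |RK| = 45.6 and K in +x, so K = (45.6, 0). RM runs at 131.4° with |RM| = 26.2, so M = (-17.3, 19.7). N is determined by |MN| = 48.1 and |NK| = 58.9 together: it lies at the intersection of circle(M, 48.1) and circle(K, 58.9). With |MK| = 65.9, the foot of the radical line on MK is 24.2 from M and the perpendicular offset is √(48.1² − 24.2²) = 41.6. Taking the right-of-MK solution: N = (-6.62, -27.2).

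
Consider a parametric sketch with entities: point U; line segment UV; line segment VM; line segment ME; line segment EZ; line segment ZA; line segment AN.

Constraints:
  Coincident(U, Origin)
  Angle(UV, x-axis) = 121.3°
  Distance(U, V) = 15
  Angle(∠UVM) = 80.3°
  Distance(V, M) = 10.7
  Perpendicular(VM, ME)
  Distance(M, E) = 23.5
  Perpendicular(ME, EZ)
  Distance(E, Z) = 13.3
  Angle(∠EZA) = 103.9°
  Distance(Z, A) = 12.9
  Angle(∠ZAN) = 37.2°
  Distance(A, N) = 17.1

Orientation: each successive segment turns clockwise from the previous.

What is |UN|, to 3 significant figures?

8.59

∠EZA = 103.9° gives ZA at 126° from the x-axis; with |ZA| = 12.9, A = (-9.05, 0.512). ∠ZAN = 37.2° gives AN at -17.3° from the x-axis; with |AN| = 17.1, N = (7.28, -4.57). Then |UN| = |N − U| = 8.59.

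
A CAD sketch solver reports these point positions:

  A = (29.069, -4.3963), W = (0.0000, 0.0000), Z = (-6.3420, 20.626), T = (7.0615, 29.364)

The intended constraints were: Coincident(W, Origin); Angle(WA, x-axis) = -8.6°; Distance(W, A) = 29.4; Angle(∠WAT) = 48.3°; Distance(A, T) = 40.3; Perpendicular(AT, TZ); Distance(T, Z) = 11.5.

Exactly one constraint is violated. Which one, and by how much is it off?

Distance(T, Z) = 11.5 — off by 4.50.

W = (0.00, 0.00) ✓; WA at -8.600° ✓; |WA| = 29.40 ✓; ∠WAT = 48.30° ✓; |AT| = 40.30 ✓; ∠(AT, TZ) = 90.00° ✓; |TZ| = 16.00 ✗.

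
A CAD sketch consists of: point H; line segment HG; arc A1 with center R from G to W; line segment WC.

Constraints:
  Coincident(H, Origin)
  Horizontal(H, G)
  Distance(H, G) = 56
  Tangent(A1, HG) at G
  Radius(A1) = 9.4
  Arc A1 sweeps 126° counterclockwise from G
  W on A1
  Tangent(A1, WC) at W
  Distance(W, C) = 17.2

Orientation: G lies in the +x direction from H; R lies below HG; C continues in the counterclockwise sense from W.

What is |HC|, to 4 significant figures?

65.23

On A1, G sits at bearing 90° from R; a 126° counterclockwise sweep puts W at bearing 216°, so W = R + 9.4·(cos 216°, sin 216°) = (48.40, -14.93). Since A1 is tangent to WC there, RW ⟂ WC, so WC runs along (−sin 216°, cos 216°); with |WC| = 17.2, C = (58.51, -28.84). Then |HC| = |C − H| = 65.23.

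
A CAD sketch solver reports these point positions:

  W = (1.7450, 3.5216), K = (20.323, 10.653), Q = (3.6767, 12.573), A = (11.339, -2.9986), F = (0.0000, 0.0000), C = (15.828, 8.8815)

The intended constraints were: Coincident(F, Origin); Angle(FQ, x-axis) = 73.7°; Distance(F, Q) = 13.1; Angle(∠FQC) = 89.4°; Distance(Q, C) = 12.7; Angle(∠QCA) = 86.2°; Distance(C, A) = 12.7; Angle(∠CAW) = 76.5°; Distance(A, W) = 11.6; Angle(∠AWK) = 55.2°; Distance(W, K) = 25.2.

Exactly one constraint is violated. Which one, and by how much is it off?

Distance(W, K) = 25.2 — off by 5.30.

F = (0.00, 0.00) ✓; FQ at 73.70° ✓; |FQ| = 13.10 ✓; ∠FQC = 89.40° ✓; |QC| = 12.70 ✓; ∠QCA = 86.20° ✓; |CA| = 12.70 ✓; ∠CAW = 76.50° ✓; |AW| = 11.60 ✓; ∠AWK = 55.20° ✓; |WK| = 19.90 ✗.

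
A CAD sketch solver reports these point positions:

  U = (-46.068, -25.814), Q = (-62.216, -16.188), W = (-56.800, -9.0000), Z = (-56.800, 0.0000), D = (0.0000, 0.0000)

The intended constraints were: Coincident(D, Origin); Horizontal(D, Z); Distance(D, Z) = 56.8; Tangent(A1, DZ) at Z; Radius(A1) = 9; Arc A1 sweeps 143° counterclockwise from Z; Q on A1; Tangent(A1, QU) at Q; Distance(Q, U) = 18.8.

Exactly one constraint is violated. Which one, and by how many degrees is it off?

Tangent(A1, QU) at Q — off by 6.20°.

D = (0.00, 0.00) ✓; D.y = 0.00, Z.y = 0.00 ✓; |DZ| = 56.80 ✓; ∠(WZ, ZD) = 90.00° ✓; |WZ| = 9.000 ✓; bearing(W→Q) − bearing(W→Z) = 143.0° ✓; |WQ| = 9.000 ✓; ∠(WQ, QU) = 83.80° ✗; |QU| = 18.80 ✓.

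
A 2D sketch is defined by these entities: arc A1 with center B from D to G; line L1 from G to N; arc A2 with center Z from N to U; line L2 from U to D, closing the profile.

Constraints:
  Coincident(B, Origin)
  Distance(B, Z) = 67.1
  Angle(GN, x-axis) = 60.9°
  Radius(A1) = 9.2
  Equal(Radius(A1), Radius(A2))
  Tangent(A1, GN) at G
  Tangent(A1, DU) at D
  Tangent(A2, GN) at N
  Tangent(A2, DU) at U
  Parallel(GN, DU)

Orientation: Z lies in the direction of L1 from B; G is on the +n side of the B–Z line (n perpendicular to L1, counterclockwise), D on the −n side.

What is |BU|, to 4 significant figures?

67.73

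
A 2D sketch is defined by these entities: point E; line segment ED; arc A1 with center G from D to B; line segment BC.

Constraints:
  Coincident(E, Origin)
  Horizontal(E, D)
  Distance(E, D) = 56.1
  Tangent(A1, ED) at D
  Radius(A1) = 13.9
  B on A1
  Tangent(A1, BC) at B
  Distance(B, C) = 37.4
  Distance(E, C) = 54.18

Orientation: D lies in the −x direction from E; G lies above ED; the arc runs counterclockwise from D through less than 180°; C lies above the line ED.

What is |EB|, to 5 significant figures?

43.974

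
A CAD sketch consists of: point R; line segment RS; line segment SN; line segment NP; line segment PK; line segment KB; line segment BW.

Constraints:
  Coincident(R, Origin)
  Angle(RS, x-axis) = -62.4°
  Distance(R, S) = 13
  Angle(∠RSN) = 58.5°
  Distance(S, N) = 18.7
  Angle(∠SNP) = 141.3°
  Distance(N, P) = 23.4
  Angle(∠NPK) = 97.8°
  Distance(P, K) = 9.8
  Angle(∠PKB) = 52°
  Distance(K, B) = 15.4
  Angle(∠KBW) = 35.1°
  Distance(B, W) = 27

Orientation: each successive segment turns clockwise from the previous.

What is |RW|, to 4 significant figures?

43.88

R is at the origin; RS runs at -62.4° with length 13.0, so S = (6.023, -11.52). ∠RSN = 58.5° gives SN at 176.1° from the x-axis; with |SN| = 18.7, N = (-12.63, -10.25). ∠SNP = 141.3° gives NP at 137.4° from the x-axis; with |NP| = 23.4, P = (-29.86, 5.590). ∠NPK = 97.8° gives PK at 55.20° from the x-axis; with |PK| = 9.8, K = (-24.27, 13.64). ∠PKB = 52.0° gives KB at -72.80° from the x-axis; with |KB| = 15.4, B = (-19.71, -1.074). ∠KBW = 35.1° gives BW at 142.3° from the x-axis; with |BW| = 27.0, W = (-41.07, 15.44). Then |RW| = |W − R| = 43.88.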